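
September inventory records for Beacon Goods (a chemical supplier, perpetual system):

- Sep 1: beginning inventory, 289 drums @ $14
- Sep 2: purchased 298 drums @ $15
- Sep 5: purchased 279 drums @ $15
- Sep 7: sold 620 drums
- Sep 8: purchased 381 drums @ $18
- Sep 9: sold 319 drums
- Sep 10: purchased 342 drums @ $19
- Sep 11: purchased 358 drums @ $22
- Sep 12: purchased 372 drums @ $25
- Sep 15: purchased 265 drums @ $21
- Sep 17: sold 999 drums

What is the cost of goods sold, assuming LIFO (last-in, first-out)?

Sep 7, 620 sold [LIFO — newest first]: 279 @ $15 + 298 @ $15 + 43 @ $14 = $9,257
Sep 9, 319 sold [LIFO — newest first]: 319 @ $18 = $5,742
Sep 17, 999 sold [LIFO — newest first]: 265 @ $21 + 372 @ $25 + 358 @ $22 + 4 @ $19 = $22,817
Total COGS = $9,257 + $5,742 + $22,817 = $37,816
Ending inventory: 246 @ $14 + 62 @ $18 + 338 @ $19 = $10,982

COGS = $37,816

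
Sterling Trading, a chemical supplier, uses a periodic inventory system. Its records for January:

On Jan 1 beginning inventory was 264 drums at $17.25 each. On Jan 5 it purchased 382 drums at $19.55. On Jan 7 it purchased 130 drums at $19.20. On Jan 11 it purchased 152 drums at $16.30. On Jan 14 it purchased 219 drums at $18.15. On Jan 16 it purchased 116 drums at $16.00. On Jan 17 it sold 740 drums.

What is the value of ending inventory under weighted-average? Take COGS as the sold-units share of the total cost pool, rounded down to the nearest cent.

Jan 17, sell 740: 740/1263 × $22,826.55 → $13,374.22
Ending inventory (cost pool remaining) = $9,452.33

Ending inventory = $9,452.33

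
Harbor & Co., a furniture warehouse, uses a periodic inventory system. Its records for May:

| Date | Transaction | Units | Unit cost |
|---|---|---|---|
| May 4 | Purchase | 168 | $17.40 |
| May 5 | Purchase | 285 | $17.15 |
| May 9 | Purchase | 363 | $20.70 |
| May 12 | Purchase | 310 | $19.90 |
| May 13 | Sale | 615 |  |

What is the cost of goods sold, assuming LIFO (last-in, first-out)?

May 13, 615 sold [LIFO — newest first]: 310 @ $19.90 + 305 @ $20.70 = $12,482.50
Ending inventory: 168 @ $17.40 + 285 @ $17.15 + 58 @ $20.70 = $9,011.55

COGS = $12,482.50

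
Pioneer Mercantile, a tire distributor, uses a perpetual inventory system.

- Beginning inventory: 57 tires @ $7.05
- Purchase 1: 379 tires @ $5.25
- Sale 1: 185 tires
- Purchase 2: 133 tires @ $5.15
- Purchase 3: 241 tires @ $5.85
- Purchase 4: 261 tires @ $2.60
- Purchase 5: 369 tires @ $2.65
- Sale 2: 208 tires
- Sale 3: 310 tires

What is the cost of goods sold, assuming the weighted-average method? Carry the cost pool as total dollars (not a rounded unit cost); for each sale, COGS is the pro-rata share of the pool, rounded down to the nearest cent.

COGS = $3,131.38

After Beginning: 57 on hand, pool $401.85 (≈ $7.0500 each)
After Purchase 1: 436 on hand, pool $2,391.60 (≈ $5.4853 each)
Sale 1, sell 185: 185/436 × $2,391.60 → $1,014.78
After Purchase 2: 384 on hand, pool $2,061.77 (≈ $5.3692 each)
After Purchase 3: 625 on hand, pool $3,471.62 (≈ $5.5546 each)
After Purchase 4: 886 on hand, pool $4,150.22 (≈ $4.6842 each)
After Purchase 5: 1255 on hand, pool $5,128.07 (≈ $4.0861 each)
Sale 2, sell 208: 208/1255 × $5,128.07 → $849.91
Sale 3, sell 310: 310/1047 × $4,278.16 → $1,266.69
Total COGS = $1,014.78 + $849.91 + $1,266.69 = $3,131.38
Ending inventory (cost pool remaining) = $3,011.47
Check: goods available $6,142.85 = COGS $3,131.38 + ending $3,011.47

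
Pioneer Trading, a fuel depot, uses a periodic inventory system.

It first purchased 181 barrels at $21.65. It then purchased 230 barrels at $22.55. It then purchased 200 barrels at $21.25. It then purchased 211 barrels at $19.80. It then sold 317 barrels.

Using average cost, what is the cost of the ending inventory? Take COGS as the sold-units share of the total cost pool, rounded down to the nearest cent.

Ending inventory = $10,771.46

Sale 1, sell 317: 317/822 × $17,532.95 → $6,761.49
Ending inventory (cost pool remaining) = $10,771.46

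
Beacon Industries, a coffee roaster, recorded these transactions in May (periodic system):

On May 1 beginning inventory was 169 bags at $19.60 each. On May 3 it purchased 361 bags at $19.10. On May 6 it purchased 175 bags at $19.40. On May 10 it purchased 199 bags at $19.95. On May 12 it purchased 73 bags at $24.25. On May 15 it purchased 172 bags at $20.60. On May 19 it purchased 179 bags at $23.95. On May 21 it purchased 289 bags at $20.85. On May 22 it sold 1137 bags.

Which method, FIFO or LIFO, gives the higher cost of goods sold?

FIFO COGS: 169 @ $19.60 + 361 @ $19.10 + 175 @ $19.40 + 199 @ $19.95 + 73 @ $24.25 + 160 @ $20.60 = $22,638.80
LIFO COGS: 289 @ $20.85 + 179 @ $23.95 + 172 @ $20.60 + 73 @ $24.25 + 199 @ $19.95 + 175 @ $19.40 + 50 @ $19.10 = $23,946.20

LIFO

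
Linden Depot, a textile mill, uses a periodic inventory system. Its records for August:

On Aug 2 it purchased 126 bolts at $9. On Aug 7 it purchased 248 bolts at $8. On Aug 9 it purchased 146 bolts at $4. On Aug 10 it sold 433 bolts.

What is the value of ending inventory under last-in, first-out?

Aug 10, 433 sold [LIFO — newest first]: 146 @ $4 + 248 @ $8 + 39 @ $9 = $2,919
Ending inventory: 87 @ $9 = $783
Check: goods available $3,702 = COGS $2,919 + ending $783

Ending inventory = $783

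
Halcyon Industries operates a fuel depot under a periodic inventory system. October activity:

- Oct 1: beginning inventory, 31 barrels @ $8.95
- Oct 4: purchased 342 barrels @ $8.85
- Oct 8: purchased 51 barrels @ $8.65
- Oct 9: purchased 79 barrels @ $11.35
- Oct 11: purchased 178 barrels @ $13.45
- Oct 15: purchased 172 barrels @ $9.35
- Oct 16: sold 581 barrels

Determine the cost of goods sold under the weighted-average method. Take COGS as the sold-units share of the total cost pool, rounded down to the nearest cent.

COGS = $5,887.81

Oct 16, sell 581: 581/853 × $8,644.25 → $5,887.81
Ending inventory (cost pool remaining) = $2,756.44
Check: goods available $8,644.25 = COGS $5,887.81 + ending $2,756.44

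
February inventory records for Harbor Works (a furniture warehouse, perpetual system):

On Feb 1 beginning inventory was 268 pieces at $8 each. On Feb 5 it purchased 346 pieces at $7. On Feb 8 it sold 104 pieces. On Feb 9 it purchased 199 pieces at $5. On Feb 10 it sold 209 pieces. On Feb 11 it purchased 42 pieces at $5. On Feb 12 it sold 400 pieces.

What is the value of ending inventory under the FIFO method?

Feb 8, 104 sold [FIFO — oldest first]: 104 @ $8 = $832
Feb 10, 209 sold [FIFO — oldest first]: 164 @ $8 + 45 @ $7 = $1,627
Feb 12, 400 sold [FIFO — oldest first]: 301 @ $7 + 99 @ $5 = $2,602
Total COGS = $832 + $1,627 + $2,602 = $5,061
Ending inventory: 100 @ $5 + 42 @ $5 = $710
Check: goods available $5,771 = COGS $5,061 + ending $710

Ending inventory = $710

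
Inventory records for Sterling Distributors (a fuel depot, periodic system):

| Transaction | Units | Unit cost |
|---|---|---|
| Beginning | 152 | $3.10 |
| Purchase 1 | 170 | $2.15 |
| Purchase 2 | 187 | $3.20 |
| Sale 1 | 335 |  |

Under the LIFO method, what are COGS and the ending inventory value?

COGS = $916.60; ending inventory = $518.50

Sale 1 (335) [LIFO — newest first]: 187 @ $3.20 + 148 @ $2.15 = $916.60
Ending inventory: 152 @ $3.10 + 22 @ $2.15 = $518.50
Check: goods available $1,435.10 = COGS $916.60 + ending $518.50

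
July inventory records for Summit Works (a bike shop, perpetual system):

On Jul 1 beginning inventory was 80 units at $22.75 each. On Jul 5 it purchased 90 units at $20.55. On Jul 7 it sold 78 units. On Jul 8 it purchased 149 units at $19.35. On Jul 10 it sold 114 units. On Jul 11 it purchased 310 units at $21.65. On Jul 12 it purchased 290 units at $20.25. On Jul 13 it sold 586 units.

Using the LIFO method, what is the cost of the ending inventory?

Jul 7, 78 sold [LIFO — newest first]: 78 @ $20.55 = $1,602.90
Jul 10, 114 sold [LIFO — newest first]: 114 @ $19.35 = $2,205.90
Jul 13, 586 sold [LIFO — newest first]: 290 @ $20.25 + 296 @ $21.65 = $12,280.90
Total COGS = $1,602.90 + $2,205.90 + $12,280.90 = $16,089.70
Ending inventory: 80 @ $22.75 + 12 @ $20.55 + 35 @ $19.35 + 14 @ $21.65 = $3,046.95
Check: goods available $19,136.65 = COGS $16,089.70 + ending $3,046.95

Ending inventory = $3,046.95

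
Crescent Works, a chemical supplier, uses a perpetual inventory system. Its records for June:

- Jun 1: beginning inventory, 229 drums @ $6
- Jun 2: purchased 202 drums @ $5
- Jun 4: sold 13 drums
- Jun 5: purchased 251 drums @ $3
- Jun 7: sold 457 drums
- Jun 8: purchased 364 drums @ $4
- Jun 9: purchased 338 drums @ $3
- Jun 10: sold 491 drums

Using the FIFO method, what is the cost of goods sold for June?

COGS = $4,253

Jun 4, 13 sold [FIFO — oldest first]: 13 @ $6 = $78
Jun 7, 457 sold [FIFO — oldest first]: 216 @ $6 + 202 @ $5 + 39 @ $3 = $2,423
Jun 10, 491 sold [FIFO — oldest first]: 212 @ $3 + 279 @ $4 = $1,752
Total COGS = $78 + $2,423 + $1,752 = $4,253
Ending inventory: 85 @ $4 + 338 @ $3 = $1,354
Check: goods available $5,607 = COGS $4,253 + ending $1,354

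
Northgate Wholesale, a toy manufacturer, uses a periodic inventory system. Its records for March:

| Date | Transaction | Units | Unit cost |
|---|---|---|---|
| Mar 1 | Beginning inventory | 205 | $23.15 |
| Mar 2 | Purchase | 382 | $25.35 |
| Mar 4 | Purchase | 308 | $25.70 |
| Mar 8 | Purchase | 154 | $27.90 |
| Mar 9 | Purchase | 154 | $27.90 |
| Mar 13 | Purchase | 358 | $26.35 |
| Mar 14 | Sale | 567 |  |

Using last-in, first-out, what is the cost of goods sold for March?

Mar 14, 567 sold [LIFO — newest first]: 358 @ $26.35 + 154 @ $27.90 + 55 @ $27.90 = $15,264.40
Ending inventory: 205 @ $23.15 + 382 @ $25.35 + 308 @ $25.70 + 99 @ $27.90 = $25,107.15
Check: goods available $40,371.55 = COGS $15,264.40 + ending $25,107.15

COGS = $15,264.40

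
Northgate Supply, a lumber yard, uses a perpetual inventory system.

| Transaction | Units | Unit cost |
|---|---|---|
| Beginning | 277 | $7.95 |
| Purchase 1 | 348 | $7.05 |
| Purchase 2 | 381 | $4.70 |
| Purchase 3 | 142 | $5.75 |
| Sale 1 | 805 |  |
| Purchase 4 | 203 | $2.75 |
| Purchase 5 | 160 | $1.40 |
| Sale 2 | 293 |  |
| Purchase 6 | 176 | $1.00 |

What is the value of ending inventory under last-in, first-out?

Ending inventory = $3,035.95

Sale 1 (805) [LIFO — newest first]: 142 @ $5.75 + 381 @ $4.70 + 282 @ $7.05 = $4,595.30
Sale 2 (293) [LIFO — newest first]: 160 @ $1.40 + 133 @ $2.75 = $589.75
Total COGS = $4,595.30 + $589.75 = $5,185.05
Ending inventory: 277 @ $7.95 + 66 @ $7.05 + 70 @ $2.75 + 176 @ $1.00 = $3,035.95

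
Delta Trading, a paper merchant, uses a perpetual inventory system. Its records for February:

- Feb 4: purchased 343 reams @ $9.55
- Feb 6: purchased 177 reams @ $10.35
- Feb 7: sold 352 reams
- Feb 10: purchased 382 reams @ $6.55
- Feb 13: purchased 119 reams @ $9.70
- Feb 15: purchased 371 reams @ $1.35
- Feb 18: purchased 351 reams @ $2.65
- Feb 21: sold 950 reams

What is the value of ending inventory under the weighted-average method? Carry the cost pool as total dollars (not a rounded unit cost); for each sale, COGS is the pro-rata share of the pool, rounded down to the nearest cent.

After Feb 4: 343 on hand, pool $3,275.65 (≈ $9.5500 each)
After Feb 6: 520 on hand, pool $5,107.60 (≈ $9.8223 each)
Feb 7, sell 352: 352/520 × $5,107.60 → $3,457.45
After Feb 10: 550 on hand, pool $4,152.25 (≈ $7.5495 each)
After Feb 13: 669 on hand, pool $5,306.55 (≈ $7.9321 each)
After Feb 15: 1040 on hand, pool $5,807.40 (≈ $5.5840 each)
After Feb 18: 1391 on hand, pool $6,737.55 (≈ $4.8437 each)
Feb 21, sell 950: 950/1391 × $6,737.55 → $4,601.48
Total COGS = $3,457.45 + $4,601.48 = $8,058.93
Ending inventory (cost pool remaining) = $2,136.07
Check: goods available $10,195.00 = COGS $8,058.93 + ending $2,136.07

Ending inventory = $2,136.07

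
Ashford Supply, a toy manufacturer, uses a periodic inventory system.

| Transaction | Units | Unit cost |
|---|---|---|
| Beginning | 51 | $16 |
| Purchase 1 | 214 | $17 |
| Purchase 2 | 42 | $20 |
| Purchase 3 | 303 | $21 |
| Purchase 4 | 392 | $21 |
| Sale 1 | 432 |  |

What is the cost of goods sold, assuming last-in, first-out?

Sale 1 (432) [LIFO — newest first]: 392 @ $21 + 40 @ $21 = $9,072
Ending inventory: 51 @ $16 + 214 @ $17 + 42 @ $20 + 263 @ $21 = $10,817
Check: goods available $19,889 = COGS $9,072 + ending $10,817

COGS = $9,072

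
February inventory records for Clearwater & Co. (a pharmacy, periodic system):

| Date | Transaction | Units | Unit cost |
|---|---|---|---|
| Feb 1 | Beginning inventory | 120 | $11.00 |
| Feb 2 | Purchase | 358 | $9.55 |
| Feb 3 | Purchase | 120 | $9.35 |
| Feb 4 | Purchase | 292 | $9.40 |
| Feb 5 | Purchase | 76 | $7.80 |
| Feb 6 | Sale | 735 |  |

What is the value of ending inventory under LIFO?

Ending inventory = $2,380.05

Feb 6, 735 sold [LIFO — newest first]: 76 @ $7.80 + 292 @ $9.40 + 120 @ $9.35 + 247 @ $9.55 = $6,818.45
Ending inventory: 120 @ $11.00 + 111 @ $9.55 = $2,380.05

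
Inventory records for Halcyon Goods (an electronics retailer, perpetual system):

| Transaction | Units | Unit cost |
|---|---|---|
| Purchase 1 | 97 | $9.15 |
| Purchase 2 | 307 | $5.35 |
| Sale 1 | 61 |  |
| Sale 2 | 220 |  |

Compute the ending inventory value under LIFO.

Sale 1 (61) [LIFO — newest first]: 61 @ $5.35 = $326.35
Sale 2 (220) [LIFO — newest first]: 220 @ $5.35 = $1,177.00
Total COGS = $326.35 + $1,177.00 = $1,503.35
Ending inventory: 97 @ $9.15 + 26 @ $5.35 = $1,026.65

Ending inventory = $1,026.65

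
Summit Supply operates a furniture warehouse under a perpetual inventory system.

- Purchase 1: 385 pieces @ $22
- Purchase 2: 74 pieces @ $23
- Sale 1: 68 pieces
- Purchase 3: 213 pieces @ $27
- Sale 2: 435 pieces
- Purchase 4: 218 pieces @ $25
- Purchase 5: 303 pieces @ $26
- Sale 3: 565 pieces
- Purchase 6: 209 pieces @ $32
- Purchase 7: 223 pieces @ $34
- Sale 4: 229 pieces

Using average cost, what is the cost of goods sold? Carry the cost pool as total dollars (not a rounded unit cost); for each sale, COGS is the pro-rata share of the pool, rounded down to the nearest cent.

After Purchase 1: 385 on hand, pool $8,470.00 (≈ $22.0000 each)
After Purchase 2: 459 on hand, pool $10,172.00 (≈ $22.1612 each)
Sale 1, sell 68: 68/459 × $10,172.00 → $1,506.96
After Purchase 3: 604 on hand, pool $14,416.04 (≈ $23.8676 each)
Sale 2, sell 435: 435/604 × $14,416.04 → $10,382.41
After Purchase 4: 387 on hand, pool $9,483.63 (≈ $24.5055 each)
After Purchase 5: 690 on hand, pool $17,361.63 (≈ $25.1618 each)
Sale 3, sell 565: 565/690 × $17,361.63 → $14,216.40
After Purchase 6: 334 on hand, pool $9,833.23 (≈ $29.4408 each)
After Purchase 7: 557 on hand, pool $17,415.23 (≈ $31.2661 each)
Sale 4, sell 229: 229/557 × $17,415.23 → $7,159.94
Total COGS = $1,506.96 + $10,382.41 + $14,216.40 + $7,159.94 = $33,265.71
Ending inventory (cost pool remaining) = $10,255.29

COGS = $33,265.71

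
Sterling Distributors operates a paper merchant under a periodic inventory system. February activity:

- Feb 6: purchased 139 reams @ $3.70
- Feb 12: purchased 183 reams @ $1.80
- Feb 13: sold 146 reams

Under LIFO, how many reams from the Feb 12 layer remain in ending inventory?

37

Feb 13, 146 sold [LIFO — newest first]: 146 @ $1.80 = $262.80
Ending inventory: 139 @ $3.70 + 37 @ $1.80 = $580.90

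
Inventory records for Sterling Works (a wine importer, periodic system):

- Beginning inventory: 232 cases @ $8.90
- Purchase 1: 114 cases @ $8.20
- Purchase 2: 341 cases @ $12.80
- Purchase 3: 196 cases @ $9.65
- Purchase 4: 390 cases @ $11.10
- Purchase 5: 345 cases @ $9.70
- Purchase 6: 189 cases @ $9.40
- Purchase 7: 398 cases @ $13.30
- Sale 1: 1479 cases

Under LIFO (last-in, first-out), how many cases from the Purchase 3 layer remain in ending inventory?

Sale 1 (1479) [LIFO — newest first]: 398 @ $13.30 + 189 @ $9.40 + 345 @ $9.70 + 390 @ $11.10 + 157 @ $9.65 = $16,260.55
Ending inventory: 232 @ $8.90 + 114 @ $8.20 + 341 @ $12.80 + 39 @ $9.65 = $7,740.75

39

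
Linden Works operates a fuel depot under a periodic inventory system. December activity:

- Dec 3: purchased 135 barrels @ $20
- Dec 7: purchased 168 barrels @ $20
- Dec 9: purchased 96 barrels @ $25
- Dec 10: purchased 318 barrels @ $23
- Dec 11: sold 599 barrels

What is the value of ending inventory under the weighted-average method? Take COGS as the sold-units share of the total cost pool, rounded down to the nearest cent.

Dec 11, sell 599: 599/717 × $15,774.00 → $13,178.00
Ending inventory (cost pool remaining) = $2,596.00
Check: goods available $15,774.00 = COGS $13,178.00 + ending $2,596.00

Ending inventory = $2,596.00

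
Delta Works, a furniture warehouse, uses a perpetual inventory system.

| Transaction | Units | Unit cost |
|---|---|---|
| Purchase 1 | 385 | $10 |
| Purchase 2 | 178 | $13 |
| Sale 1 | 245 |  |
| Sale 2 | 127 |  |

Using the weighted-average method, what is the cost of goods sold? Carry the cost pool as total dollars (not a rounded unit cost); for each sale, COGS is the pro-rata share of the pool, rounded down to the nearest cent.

After Purchase 1: 385 on hand, pool $3,850.00 (≈ $10.0000 each)
After Purchase 2: 563 on hand, pool $6,164.00 (≈ $10.9485 each)
Sale 1, sell 245: 245/563 × $6,164.00 → $2,682.38
Sale 2, sell 127: 127/318 × $3,481.62 → $1,390.45
Total COGS = $2,682.38 + $1,390.45 = $4,072.83
Ending inventory (cost pool remaining) = $2,091.17

COGS = $4,072.83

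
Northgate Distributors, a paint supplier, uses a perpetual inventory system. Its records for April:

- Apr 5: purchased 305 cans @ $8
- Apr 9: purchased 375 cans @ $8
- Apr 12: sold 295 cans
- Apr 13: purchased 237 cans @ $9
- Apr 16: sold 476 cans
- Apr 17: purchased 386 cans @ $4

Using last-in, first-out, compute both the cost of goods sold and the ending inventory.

Apr 12, 295 sold [LIFO — newest first]: 295 @ $8 = $2,360
Apr 16, 476 sold [LIFO — newest first]: 237 @ $9 + 80 @ $8 + 159 @ $8 = $4,045
Total COGS = $2,360 + $4,045 = $6,405
Ending inventory: 146 @ $8 + 386 @ $4 = $2,712

COGS = $6,405; ending inventory = $2,712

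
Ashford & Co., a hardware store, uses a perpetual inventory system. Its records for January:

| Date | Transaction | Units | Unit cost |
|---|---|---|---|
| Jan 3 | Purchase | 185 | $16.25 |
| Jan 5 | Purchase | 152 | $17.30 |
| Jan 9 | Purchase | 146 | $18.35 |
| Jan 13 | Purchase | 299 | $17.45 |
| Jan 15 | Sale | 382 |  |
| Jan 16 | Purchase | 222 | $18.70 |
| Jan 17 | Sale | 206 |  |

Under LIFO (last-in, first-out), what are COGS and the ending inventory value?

Jan 15, 382 sold [LIFO — newest first]: 299 @ $17.45 + 83 @ $18.35 = $6,740.60
Jan 17, 206 sold [LIFO — newest first]: 206 @ $18.70 = $3,852.20
Total COGS = $6,740.60 + $3,852.20 = $10,592.80
Ending inventory: 185 @ $16.25 + 152 @ $17.30 + 63 @ $18.35 + 16 @ $18.70 = $7,091.10

COGS = $10,592.80; ending inventory = $7,091.10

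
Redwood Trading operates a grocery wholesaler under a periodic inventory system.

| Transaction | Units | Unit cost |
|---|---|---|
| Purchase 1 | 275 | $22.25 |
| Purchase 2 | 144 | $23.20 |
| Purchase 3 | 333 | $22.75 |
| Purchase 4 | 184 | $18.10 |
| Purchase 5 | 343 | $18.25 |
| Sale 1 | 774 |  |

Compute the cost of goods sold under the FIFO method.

COGS = $17,433.50

Sale 1 (774) [FIFO — oldest first]: 275 @ $22.25 + 144 @ $23.20 + 333 @ $22.75 + 22 @ $18.10 = $17,433.50
Ending inventory: 162 @ $18.10 + 343 @ $18.25 = $9,191.95
Check: goods available $26,625.45 = COGS $17,433.50 + ending $9,191.95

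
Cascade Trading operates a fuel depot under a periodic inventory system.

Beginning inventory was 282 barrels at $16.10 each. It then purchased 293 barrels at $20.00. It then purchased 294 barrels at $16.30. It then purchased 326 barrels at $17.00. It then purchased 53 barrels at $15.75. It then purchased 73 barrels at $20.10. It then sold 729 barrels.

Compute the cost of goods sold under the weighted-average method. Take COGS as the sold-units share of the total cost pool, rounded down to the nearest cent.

Sale 1, sell 729: 729/1321 × $23,036.45 → $12,712.77
Ending inventory (cost pool remaining) = $10,323.68

COGS = $12,712.77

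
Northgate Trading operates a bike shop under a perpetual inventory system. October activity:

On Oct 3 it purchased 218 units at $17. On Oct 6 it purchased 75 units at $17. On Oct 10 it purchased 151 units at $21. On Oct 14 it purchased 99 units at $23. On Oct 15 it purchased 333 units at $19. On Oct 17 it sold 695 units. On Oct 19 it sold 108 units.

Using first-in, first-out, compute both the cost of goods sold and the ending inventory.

COGS = $15,369; ending inventory = $1,387

Oct 17, 695 sold [FIFO — oldest first]: 218 @ $17 + 75 @ $17 + 151 @ $21 + 99 @ $23 + 152 @ $19 = $13,317
Oct 19, 108 sold [FIFO — oldest first]: 108 @ $19 = $2,052
Total COGS = $13,317 + $2,052 = $15,369
Ending inventory: 73 @ $19 = $1,387
Check: goods available $16,756 = COGS $15,369 + ending $1,387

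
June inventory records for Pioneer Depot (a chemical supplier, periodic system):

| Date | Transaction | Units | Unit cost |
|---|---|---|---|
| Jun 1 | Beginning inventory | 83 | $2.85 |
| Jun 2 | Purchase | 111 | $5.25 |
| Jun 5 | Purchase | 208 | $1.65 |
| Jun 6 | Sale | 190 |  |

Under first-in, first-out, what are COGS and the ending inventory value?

Jun 6, 190 sold [FIFO — oldest first]: 83 @ $2.85 + 107 @ $5.25 = $798.30
Ending inventory: 4 @ $5.25 + 208 @ $1.65 = $364.20

COGS = $798.30; ending inventory = $364.20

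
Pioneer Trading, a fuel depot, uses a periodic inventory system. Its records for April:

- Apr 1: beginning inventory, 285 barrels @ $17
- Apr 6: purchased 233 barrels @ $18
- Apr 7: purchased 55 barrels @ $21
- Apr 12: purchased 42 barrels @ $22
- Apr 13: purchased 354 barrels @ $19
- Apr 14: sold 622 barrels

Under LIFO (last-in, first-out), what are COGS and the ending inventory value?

COGS = $11,883; ending inventory = $5,961

Apr 14, 622 sold [LIFO — newest first]: 354 @ $19 + 42 @ $22 + 55 @ $21 + 171 @ $18 = $11,883
Ending inventory: 285 @ $17 + 62 @ $18 = $5,961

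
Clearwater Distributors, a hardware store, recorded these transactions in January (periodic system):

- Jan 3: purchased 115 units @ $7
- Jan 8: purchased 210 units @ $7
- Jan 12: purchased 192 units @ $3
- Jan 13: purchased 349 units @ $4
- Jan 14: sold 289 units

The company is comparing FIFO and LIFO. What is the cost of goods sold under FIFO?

FIFO COGS: 115 @ $7 + 174 @ $7 = $2,023
LIFO COGS: 289 @ $4 = $1,156

COGS = $2,023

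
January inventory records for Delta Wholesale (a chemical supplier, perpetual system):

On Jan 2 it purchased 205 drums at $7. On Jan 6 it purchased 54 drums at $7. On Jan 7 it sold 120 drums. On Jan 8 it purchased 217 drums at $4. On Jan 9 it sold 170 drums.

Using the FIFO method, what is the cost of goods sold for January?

Jan 7, 120 sold [FIFO — oldest first]: 120 @ $7 = $840
Jan 9, 170 sold [FIFO — oldest first]: 85 @ $7 + 54 @ $7 + 31 @ $4 = $1,097
Total COGS = $840 + $1,097 = $1,937
Ending inventory: 186 @ $4 = $744

COGS = $1,937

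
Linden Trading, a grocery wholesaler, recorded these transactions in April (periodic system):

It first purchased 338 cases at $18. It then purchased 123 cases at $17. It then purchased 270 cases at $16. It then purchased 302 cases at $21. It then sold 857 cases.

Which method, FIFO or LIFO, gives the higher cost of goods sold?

LIFO

FIFO COGS: 338 @ $18 + 123 @ $17 + 270 @ $16 + 126 @ $21 = $15,141
LIFO COGS: 302 @ $21 + 270 @ $16 + 123 @ $17 + 162 @ $18 = $15,669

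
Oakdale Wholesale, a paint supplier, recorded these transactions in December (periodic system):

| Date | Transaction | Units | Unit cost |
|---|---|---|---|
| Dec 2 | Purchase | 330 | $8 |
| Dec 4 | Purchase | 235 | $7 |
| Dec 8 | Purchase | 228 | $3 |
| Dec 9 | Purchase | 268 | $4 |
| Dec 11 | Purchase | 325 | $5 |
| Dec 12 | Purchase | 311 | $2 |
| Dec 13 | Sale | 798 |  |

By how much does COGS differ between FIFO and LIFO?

$2,094

FIFO COGS: 330 @ $8 + 235 @ $7 + 228 @ $3 + 5 @ $4 = $4,989
LIFO COGS: 311 @ $2 + 325 @ $5 + 162 @ $4 = $2,895
Difference = |$4,989 − $2,895| = $2,094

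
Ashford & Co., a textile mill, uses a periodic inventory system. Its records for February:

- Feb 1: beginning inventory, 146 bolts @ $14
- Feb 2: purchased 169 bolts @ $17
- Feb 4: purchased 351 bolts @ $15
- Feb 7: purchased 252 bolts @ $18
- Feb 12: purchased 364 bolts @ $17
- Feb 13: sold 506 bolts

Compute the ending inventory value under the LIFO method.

Ending inventory = $12,162

Feb 13, 506 sold [LIFO — newest first]: 364 @ $17 + 142 @ $18 = $8,744
Ending inventory: 146 @ $14 + 169 @ $17 + 351 @ $15 + 110 @ $18 = $12,162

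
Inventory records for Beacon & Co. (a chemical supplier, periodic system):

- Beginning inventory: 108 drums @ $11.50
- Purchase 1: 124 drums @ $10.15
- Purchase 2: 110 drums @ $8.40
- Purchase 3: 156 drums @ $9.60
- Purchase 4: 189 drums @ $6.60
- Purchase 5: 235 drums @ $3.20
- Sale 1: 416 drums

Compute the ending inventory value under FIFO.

Sale 1 (416) [FIFO — oldest first]: 108 @ $11.50 + 124 @ $10.15 + 110 @ $8.40 + 74 @ $9.60 = $4,135.00
Ending inventory: 82 @ $9.60 + 189 @ $6.60 + 235 @ $3.20 = $2,786.60
Check: goods available $6,921.60 = COGS $4,135.00 + ending $2,786.60

Ending inventory = $2,786.60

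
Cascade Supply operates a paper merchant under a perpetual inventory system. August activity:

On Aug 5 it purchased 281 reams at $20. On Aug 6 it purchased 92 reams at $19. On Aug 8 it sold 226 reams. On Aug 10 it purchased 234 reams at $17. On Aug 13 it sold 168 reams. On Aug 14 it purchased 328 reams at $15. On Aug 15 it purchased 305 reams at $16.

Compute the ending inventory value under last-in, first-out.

Aug 8, 226 sold [LIFO — newest first]: 92 @ $19 + 134 @ $20 = $4,428
Aug 13, 168 sold [LIFO — newest first]: 168 @ $17 = $2,856
Total COGS = $4,428 + $2,856 = $7,284
Ending inventory: 147 @ $20 + 66 @ $17 + 328 @ $15 + 305 @ $16 = $13,862

Ending inventory = $13,862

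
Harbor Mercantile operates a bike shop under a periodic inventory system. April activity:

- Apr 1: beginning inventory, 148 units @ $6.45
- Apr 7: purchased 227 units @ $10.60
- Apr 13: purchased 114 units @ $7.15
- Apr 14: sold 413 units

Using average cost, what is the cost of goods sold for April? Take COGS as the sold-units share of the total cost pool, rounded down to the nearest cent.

Apr 14, sell 413: 413/489 × $4,175.90 → $3,526.88
Ending inventory (cost pool remaining) = $649.02
Check: goods available $4,175.90 = COGS $3,526.88 + ending $649.02

COGS = $3,526.88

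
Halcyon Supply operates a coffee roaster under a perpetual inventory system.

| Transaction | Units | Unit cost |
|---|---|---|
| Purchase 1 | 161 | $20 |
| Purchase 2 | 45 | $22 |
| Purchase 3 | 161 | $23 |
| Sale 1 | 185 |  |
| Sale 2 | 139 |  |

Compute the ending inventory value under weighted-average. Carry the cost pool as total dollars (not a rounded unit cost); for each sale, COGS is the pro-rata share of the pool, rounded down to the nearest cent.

After Purchase 1: 161 on hand, pool $3,220.00 (≈ $20.0000 each)
After Purchase 2: 206 on hand, pool $4,210.00 (≈ $20.4369 each)
After Purchase 3: 367 on hand, pool $7,913.00 (≈ $21.5613 each)
Sale 1, sell 185: 185/367 × $7,913.00 → $3,988.84
Sale 2, sell 139: 139/182 × $3,924.16 → $2,997.02
Total COGS = $3,988.84 + $2,997.02 = $6,985.86
Ending inventory (cost pool remaining) = $927.14
Check: goods available $7,913.00 = COGS $6,985.86 + ending $927.14

Ending inventory = $927.14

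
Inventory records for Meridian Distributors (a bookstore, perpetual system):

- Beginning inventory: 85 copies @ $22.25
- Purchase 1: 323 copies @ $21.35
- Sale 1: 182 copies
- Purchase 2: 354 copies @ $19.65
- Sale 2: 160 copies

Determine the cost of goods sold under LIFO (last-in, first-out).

COGS = $7,029.70

Sale 1 (182) [LIFO — newest first]: 182 @ $21.35 = $3,885.70
Sale 2 (160) [LIFO — newest first]: 160 @ $19.65 = $3,144.00
Total COGS = $3,885.70 + $3,144.00 = $7,029.70
Ending inventory: 85 @ $22.25 + 141 @ $21.35 + 194 @ $19.65 = $8,713.70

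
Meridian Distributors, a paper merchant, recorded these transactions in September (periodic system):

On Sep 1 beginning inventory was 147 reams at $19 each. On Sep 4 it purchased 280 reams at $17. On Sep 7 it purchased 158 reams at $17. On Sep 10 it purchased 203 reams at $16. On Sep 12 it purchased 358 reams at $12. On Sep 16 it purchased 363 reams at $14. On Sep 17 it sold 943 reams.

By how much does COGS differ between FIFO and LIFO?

FIFO COGS: 147 @ $19 + 280 @ $17 + 158 @ $17 + 203 @ $16 + 155 @ $12 = $15,347
LIFO COGS: 363 @ $14 + 358 @ $12 + 203 @ $16 + 19 @ $17 = $12,949
Difference = |$15,347 − $12,949| = $2,398

$2,398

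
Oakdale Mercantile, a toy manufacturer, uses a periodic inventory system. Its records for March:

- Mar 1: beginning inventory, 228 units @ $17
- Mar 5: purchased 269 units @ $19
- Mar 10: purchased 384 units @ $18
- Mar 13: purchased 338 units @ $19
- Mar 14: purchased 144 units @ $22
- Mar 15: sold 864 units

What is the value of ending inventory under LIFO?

Mar 15, 864 sold [LIFO — newest first]: 144 @ $22 + 338 @ $19 + 382 @ $18 = $16,466
Ending inventory: 228 @ $17 + 269 @ $19 + 2 @ $18 = $9,023

Ending inventory = $9,023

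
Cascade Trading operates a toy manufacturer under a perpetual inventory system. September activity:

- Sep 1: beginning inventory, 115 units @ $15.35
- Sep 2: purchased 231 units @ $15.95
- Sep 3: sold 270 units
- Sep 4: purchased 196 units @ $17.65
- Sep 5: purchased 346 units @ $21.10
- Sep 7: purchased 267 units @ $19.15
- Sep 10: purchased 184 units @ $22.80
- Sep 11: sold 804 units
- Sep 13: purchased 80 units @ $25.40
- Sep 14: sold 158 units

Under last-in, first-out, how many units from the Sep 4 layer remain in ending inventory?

111

Sep 3, 270 sold [LIFO — newest first]: 231 @ $15.95 + 39 @ $15.35 = $4,283.10
Sep 11, 804 sold [LIFO — newest first]: 184 @ $22.80 + 267 @ $19.15 + 346 @ $21.10 + 7 @ $17.65 = $16,732.40
Sep 14, 158 sold [LIFO — newest first]: 80 @ $25.40 + 78 @ $17.65 = $3,408.70
Total COGS = $4,283.10 + $16,732.40 + $3,408.70 = $24,424.20
Ending inventory: 76 @ $15.35 + 111 @ $17.65 = $3,125.75
Check: goods available $27,549.95 = COGS $24,424.20 + ending $3,125.75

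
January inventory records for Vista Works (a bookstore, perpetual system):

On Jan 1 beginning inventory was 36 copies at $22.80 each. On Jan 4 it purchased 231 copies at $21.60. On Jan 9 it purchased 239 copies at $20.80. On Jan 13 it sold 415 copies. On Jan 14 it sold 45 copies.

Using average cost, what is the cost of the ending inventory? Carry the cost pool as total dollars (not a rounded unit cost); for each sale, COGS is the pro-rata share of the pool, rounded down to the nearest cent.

Ending inventory = $980.15

After Jan 1: 36 on hand, pool $820.80 (≈ $22.8000 each)
After Jan 4: 267 on hand, pool $5,810.40 (≈ $21.7618 each)
After Jan 9: 506 on hand, pool $10,781.60 (≈ $21.3075 each)
Jan 13, sell 415: 415/506 × $10,781.60 → $8,842.61
Jan 14, sell 45: 45/91 × $1,938.99 → $958.84
Total COGS = $8,842.61 + $958.84 = $9,801.45
Ending inventory (cost pool remaining) = $980.15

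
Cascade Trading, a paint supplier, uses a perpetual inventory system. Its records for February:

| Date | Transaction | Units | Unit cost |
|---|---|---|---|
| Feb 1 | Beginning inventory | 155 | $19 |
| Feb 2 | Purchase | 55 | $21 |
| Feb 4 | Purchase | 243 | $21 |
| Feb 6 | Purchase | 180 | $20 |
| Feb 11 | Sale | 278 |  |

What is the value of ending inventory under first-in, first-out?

Ending inventory = $7,275

Feb 11, 278 sold [FIFO — oldest first]: 155 @ $19 + 55 @ $21 + 68 @ $21 = $5,528
Ending inventory: 175 @ $21 + 180 @ $20 = $7,275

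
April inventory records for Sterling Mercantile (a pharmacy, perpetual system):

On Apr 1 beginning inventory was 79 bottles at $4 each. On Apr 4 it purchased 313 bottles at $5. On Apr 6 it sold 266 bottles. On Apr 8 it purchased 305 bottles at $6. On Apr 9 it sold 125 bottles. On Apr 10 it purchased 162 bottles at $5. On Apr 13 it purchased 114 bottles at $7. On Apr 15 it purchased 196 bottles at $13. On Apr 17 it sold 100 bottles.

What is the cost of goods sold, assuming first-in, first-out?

COGS = $2,475

Apr 6, 266 sold [FIFO — oldest first]: 79 @ $4 + 187 @ $5 = $1,251
Apr 9, 125 sold [FIFO — oldest first]: 125 @ $5 = $625
Apr 17, 100 sold [FIFO — oldest first]: 1 @ $5 + 99 @ $6 = $599
Total COGS = $1,251 + $625 + $599 = $2,475
Ending inventory: 206 @ $6 + 162 @ $5 + 114 @ $7 + 196 @ $13 = $5,392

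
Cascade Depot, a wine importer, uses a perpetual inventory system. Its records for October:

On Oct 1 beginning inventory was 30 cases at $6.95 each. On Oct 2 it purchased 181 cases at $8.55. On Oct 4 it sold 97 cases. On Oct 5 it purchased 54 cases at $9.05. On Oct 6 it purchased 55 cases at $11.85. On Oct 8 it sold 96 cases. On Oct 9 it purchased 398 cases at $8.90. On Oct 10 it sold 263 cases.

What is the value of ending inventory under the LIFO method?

Ending inventory = $2,245.85

Oct 4, 97 sold [LIFO — newest first]: 97 @ $8.55 = $829.35
Oct 8, 96 sold [LIFO — newest first]: 55 @ $11.85 + 41 @ $9.05 = $1,022.80
Oct 10, 263 sold [LIFO — newest first]: 263 @ $8.90 = $2,340.70
Total COGS = $829.35 + $1,022.80 + $2,340.70 = $4,192.85
Ending inventory: 30 @ $6.95 + 84 @ $8.55 + 13 @ $9.05 + 135 @ $8.90 = $2,245.85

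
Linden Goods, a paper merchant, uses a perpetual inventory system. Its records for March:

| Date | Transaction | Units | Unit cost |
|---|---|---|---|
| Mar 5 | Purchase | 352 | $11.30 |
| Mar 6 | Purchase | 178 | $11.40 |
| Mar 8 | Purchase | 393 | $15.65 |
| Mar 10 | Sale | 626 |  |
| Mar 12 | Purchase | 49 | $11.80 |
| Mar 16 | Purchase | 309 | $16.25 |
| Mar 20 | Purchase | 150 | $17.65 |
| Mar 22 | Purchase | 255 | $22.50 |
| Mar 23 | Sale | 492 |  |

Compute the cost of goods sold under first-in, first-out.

COGS = $15,107.95

Mar 10, 626 sold [FIFO — oldest first]: 352 @ $11.30 + 178 @ $11.40 + 96 @ $15.65 = $7,509.20
Mar 23, 492 sold [FIFO — oldest first]: 297 @ $15.65 + 49 @ $11.80 + 146 @ $16.25 = $7,598.75
Total COGS = $7,509.20 + $7,598.75 = $15,107.95
Ending inventory: 163 @ $16.25 + 150 @ $17.65 + 255 @ $22.50 = $11,033.75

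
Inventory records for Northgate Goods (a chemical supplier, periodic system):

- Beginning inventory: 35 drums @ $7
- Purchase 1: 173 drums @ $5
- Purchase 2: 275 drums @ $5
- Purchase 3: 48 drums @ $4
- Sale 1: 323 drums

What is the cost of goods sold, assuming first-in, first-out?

COGS = $1,685

Sale 1 (323) [FIFO — oldest first]: 35 @ $7 + 173 @ $5 + 115 @ $5 = $1,685
Ending inventory: 160 @ $5 + 48 @ $4 = $992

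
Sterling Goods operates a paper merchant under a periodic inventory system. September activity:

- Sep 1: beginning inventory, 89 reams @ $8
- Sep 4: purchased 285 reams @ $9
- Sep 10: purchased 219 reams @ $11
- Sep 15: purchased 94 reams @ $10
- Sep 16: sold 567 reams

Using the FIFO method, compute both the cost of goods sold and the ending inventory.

Sep 16, 567 sold [FIFO — oldest first]: 89 @ $8 + 285 @ $9 + 193 @ $11 = $5,400
Ending inventory: 26 @ $11 + 94 @ $10 = $1,226
Check: goods available $6,626 = COGS $5,400 + ending $1,226

COGS = $5,400; ending inventory = $1,226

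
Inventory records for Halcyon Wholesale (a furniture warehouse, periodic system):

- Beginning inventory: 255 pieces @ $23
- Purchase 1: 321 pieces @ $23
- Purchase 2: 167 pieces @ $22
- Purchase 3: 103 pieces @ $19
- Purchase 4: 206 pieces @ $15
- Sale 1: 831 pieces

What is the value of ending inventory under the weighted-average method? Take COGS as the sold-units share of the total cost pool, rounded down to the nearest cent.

Sale 1, sell 831: 831/1052 × $21,969.00 → $17,353.83
Ending inventory (cost pool remaining) = $4,615.17

Ending inventory = $4,615.17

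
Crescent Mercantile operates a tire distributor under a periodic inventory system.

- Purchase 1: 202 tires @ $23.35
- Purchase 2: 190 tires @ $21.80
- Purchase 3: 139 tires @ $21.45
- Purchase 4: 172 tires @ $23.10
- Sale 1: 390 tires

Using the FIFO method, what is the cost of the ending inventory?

Ending inventory = $6,998.35

Sale 1 (390) [FIFO — oldest first]: 202 @ $23.35 + 188 @ $21.80 = $8,815.10
Ending inventory: 2 @ $21.80 + 139 @ $21.45 + 172 @ $23.10 = $6,998.35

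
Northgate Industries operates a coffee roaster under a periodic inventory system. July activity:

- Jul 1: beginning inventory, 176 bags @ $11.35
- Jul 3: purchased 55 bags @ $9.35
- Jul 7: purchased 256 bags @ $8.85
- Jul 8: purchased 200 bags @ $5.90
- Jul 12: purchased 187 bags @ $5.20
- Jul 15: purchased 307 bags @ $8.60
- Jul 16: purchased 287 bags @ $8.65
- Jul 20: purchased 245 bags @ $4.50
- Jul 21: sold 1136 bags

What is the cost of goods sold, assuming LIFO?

COGS = $7,846.65

Jul 21, 1136 sold [LIFO — newest first]: 245 @ $4.50 + 287 @ $8.65 + 307 @ $8.60 + 187 @ $5.20 + 110 @ $5.90 = $7,846.65
Ending inventory: 176 @ $11.35 + 55 @ $9.35 + 256 @ $8.85 + 90 @ $5.90 = $5,308.45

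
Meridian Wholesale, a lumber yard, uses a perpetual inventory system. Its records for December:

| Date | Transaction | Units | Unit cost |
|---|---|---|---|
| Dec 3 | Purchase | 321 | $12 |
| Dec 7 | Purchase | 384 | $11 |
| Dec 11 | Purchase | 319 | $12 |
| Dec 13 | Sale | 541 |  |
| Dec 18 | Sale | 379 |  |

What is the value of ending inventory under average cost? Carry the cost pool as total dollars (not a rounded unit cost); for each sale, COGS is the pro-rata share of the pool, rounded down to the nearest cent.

After Dec 3: 321 on hand, pool $3,852.00 (≈ $12.0000 each)
After Dec 7: 705 on hand, pool $8,076.00 (≈ $11.4553 each)
After Dec 11: 1024 on hand, pool $11,904.00 (≈ $11.6250 each)
Dec 13, sell 541: 541/1024 × $11,904.00 → $6,289.12
Dec 18, sell 379: 379/483 × $5,614.88 → $4,405.87
Total COGS = $6,289.12 + $4,405.87 = $10,694.99
Ending inventory (cost pool remaining) = $1,209.01

Ending inventory = $1,209.01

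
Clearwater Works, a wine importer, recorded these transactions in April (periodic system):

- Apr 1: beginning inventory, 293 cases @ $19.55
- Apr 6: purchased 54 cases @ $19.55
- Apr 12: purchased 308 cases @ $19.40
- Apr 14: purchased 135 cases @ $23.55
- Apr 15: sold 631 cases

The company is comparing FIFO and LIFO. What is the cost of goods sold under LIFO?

FIFO COGS: 293 @ $19.55 + 54 @ $19.55 + 284 @ $19.40 = $12,293.45
LIFO COGS: 135 @ $23.55 + 308 @ $19.40 + 54 @ $19.55 + 134 @ $19.55 = $12,829.85

COGS = $12,829.85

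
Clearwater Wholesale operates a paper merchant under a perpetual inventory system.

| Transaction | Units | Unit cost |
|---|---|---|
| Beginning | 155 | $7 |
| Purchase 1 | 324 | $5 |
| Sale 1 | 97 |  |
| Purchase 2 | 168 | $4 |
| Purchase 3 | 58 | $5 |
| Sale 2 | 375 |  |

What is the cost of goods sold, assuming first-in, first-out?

Sale 1 (97) [FIFO — oldest first]: 97 @ $7 = $679
Sale 2 (375) [FIFO — oldest first]: 58 @ $7 + 317 @ $5 = $1,991
Total COGS = $679 + $1,991 = $2,670
Ending inventory: 7 @ $5 + 168 @ $4 + 58 @ $5 = $997

COGS = $2,670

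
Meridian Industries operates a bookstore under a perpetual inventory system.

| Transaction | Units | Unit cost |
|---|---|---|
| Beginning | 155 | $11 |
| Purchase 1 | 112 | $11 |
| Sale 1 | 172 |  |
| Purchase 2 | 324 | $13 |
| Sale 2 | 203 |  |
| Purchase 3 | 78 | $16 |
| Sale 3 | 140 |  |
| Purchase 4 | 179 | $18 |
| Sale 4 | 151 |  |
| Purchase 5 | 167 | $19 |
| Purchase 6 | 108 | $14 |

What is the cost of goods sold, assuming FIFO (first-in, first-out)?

Sale 1 (172) [FIFO — oldest first]: 155 @ $11 + 17 @ $11 = $1,892
Sale 2 (203) [FIFO — oldest first]: 95 @ $11 + 108 @ $13 = $2,449
Sale 3 (140) [FIFO — oldest first]: 140 @ $13 = $1,820
Sale 4 (151) [FIFO — oldest first]: 76 @ $13 + 75 @ $16 = $2,188
Total COGS = $1,892 + $2,449 + $1,820 + $2,188 = $8,349
Ending inventory: 3 @ $16 + 179 @ $18 + 167 @ $19 + 108 @ $14 = $7,955
Check: goods available $16,304 = COGS $8,349 + ending $7,955

COGS = $8,349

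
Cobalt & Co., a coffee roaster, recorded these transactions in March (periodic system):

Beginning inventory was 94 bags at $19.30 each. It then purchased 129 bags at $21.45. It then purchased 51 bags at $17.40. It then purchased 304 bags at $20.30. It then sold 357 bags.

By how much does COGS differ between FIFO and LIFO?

FIFO COGS: 94 @ $19.30 + 129 @ $21.45 + 51 @ $17.40 + 83 @ $20.30 = $7,153.55
LIFO COGS: 304 @ $20.30 + 51 @ $17.40 + 2 @ $21.45 = $7,101.50
Difference = |$7,153.55 − $7,101.50| = $52.05

$52.05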